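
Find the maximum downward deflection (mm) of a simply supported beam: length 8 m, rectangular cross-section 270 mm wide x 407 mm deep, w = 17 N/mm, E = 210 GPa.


I = 270 * 407^3 / 12 = 1516930717.5 mm^4
L = 8000.0 mm, w = 17 N/mm, E = 210000.0 MPa
delta = 5 * w * L^4 / (384 * E * I)
= 5 * 17 * 8000.0^4 / (384 * 210000.0 * 1516930717.5)
= 2.8462 mm

2.8462 mm


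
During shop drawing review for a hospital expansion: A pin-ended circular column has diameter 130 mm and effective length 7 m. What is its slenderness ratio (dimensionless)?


Radius of gyration r = d / 4 = 130 / 4 = 32.5 mm
L_eff = 7000.0 mm
Slenderness ratio = L / r = 7000.0 / 32.5 = 215.38 (dimensionless)

215.38 (dimensionless)


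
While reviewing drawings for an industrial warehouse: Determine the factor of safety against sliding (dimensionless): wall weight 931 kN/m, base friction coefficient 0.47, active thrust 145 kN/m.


Resisting force = mu * W = 0.47 * 931 = 437.57 kN/m
FOS = Resisting / Driving = 437.57 / 145
= 3.0177 (dimensionless)

3.0177 (dimensionless)


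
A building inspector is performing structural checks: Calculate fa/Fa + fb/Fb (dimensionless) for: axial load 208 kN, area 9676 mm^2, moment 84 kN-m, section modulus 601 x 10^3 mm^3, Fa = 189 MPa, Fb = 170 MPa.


f_a = P / A = 208000.0 / 9676 = 21.4965 MPa
f_b = M / S = 84000000.0 / 601000.0 = 139.7671 MPa
Ratio = f_a / Fa + f_b / Fb
= 21.4965 / 189 + 139.7671 / 170
= 0.9359 (dimensionless)

0.9359 (dimensionless)


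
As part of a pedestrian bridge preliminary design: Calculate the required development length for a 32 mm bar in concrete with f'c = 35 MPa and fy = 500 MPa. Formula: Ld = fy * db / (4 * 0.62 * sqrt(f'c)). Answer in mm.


Ld = (fy * db) / (4 * 0.62 * sqrt(f'c))
= (500 * 32) / (4 * 0.62 * sqrt(35))
= 16000 / 14.6719
= 1090.52 mm

1090.52 mm


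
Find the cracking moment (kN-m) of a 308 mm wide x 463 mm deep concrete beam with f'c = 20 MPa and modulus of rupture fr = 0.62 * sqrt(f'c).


fr = 0.62 * sqrt(20) = 0.62 * 4.4721 = 2.7727 MPa
I = 308 * 463^3 / 12 = 2547489739.67 mm^4
y_t = 231.5 mm
M_cr = fr * I / y_t = 2.7727 * 2547489739.67 / 231.5 N-mm
= 30.5118 kN-m

30.5118 kN-m


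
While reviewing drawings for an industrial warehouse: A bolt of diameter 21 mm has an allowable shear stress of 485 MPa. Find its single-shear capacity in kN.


A = pi * d^2 / 4 = pi * 21^2 / 4 = 346.3606 mm^2
V = f_v * A / 1000 = 485 * 346.3606 / 1000
= 167.9849 kN

167.9849 kN


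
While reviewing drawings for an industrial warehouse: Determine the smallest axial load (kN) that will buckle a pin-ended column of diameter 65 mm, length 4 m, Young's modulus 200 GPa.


I = pi * d^4 / 64 = 876240.51 mm^4
L = 4000.0 mm
P_cr = pi^2 * E * I / L^2
= 9.8696 * 200000.0 * 876240.51 / 4000.0^2
= 108101.84 N = 108.1018 kN

108.1018 kN


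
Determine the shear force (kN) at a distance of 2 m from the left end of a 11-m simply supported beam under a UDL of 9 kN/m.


R_A = w * L / 2 = 9 * 11 / 2 = 49.5 kN
V(x) = R_A - w * x = 49.5 - 9 * 2
= 31.5 kN

31.5 kN


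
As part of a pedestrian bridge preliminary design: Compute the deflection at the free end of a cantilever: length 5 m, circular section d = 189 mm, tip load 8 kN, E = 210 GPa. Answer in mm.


I = pi * d^4 / 64 = pi * 189^4 / 64 = 62635004.85 mm^4
L = 5000.0 mm, P = 8000.0 N, E = 210000.0 MPa
delta = P * L^3 / (3 * E * I)
= 8000.0 * 5000.0^3 / (3 * 210000.0 * 62635004.85)
= 25.3421 mm

25.3421 mm


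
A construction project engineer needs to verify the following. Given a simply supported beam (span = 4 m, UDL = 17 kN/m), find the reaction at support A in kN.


Total load = w * L = 17 * 4 = 68 kN
By symmetry, each reaction R = total / 2 = 68 / 2 = 34.0 kN

34.0 kN


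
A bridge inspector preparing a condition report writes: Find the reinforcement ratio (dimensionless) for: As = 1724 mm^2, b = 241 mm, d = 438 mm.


rho = As / (b * d)
= 1724 / (241 * 438)
= 1724 / 105558
= 0.016332 (dimensionless)

0.016332 (dimensionless)


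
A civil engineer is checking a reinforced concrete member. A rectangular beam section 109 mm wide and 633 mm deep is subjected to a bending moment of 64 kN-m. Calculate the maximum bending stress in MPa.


I = b * h^3 / 12 = 109 * 633^3 / 12 = 2303861577.75 mm^4
y = h / 2 = 633 / 2 = 316.5 mm
M = 64 kN-m = 64000000.0 N-mm
sigma = M * y / I = 64000000.0 * 316.5 / 2303861577.75
= 8.79 MPa

8.79 MPa


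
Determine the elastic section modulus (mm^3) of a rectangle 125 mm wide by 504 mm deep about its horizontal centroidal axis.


S = b * h^2 / 6
= 125 * 504^2 / 6
= 125 * 254016 / 6
= 5292000.0 mm^3

5292000.0 mm^3


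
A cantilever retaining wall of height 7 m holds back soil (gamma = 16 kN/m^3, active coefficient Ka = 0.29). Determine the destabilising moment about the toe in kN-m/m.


Pa = 0.5 * Ka * gamma * H^2
= 0.5 * 0.29 * 16 * 7^2
= 113.68 kN/m
Arm = H / 3 = 7 / 3 = 2.3333 m
Mo = Pa * arm = Pa * H / 3 = 113.68 * 7 / 3 = 265.2533 kN-m/m

265.2533 kN-m/m


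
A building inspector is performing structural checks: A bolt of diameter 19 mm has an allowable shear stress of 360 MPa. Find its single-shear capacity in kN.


A = pi * d^2 / 4 = pi * 19^2 / 4 = 283.5287 mm^2
V = f_v * A / 1000 = 360 * 283.5287 / 1000
= 102.0703 kN

102.0703 kN


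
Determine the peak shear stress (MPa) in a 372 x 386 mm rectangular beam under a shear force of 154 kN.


A = b * h = 372 * 386 = 143592 mm^2
V = 154 kN = 154000.0 N
tau_max = 1.5 * V / A = 1.5 * 154000.0 / 143592
= 1.6087 MPa

1.6087 MPa


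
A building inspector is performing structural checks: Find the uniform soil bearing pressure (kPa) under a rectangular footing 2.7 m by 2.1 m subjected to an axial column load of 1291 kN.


A = 2.7 * 2.1 = 5.67 m^2
q = P / A = 1291 / 5.67
= 227.6896 kPa

227.6896 kPa


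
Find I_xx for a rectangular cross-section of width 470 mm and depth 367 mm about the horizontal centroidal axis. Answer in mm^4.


I = b * h^3 / 12
= 470 * 367^3 / 12
= 470 * 49430863 / 12
= 1936042134.17 mm^4

1936042134.17 mm^4


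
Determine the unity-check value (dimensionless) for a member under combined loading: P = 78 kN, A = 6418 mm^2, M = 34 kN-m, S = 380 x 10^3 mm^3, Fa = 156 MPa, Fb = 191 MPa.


f_a = P / A = 78000.0 / 6418 = 12.1533 MPa
f_b = M / S = 34000000.0 / 380000.0 = 89.4737 MPa
Ratio = f_a / Fa + f_b / Fb
= 12.1533 / 156 + 89.4737 / 191
= 0.5464 (dimensionless)

0.5464 (dimensionless)


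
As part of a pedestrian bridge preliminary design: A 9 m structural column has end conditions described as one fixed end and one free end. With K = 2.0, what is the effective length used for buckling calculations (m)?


L_eff = K * L
= 2.0 * 9
= 18.0 m

18.0 m


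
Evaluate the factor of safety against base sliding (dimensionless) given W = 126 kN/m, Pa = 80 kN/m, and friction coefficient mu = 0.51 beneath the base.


Resisting force = mu * W = 0.51 * 126 = 64.26 kN/m
FOS = Resisting / Driving = 64.26 / 80
= 0.8033 (dimensionless)

0.8033 (dimensionless)


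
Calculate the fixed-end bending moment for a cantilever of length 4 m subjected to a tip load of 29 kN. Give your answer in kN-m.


For a cantilever with a point load at the free end:
M_max = P * L = 29 * 4 = 116 kN-m

116 kN-m


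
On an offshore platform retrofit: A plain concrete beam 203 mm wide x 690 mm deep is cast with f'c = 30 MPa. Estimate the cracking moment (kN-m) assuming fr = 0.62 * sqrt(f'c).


fr = 0.62 * sqrt(30) = 0.62 * 5.4772 = 3.3959 MPa
I = 203 * 690^3 / 12 = 5557277250.0 mm^4
y_t = 345.0 mm
M_cr = fr * I / y_t = 3.3959 * 5557277250.0 / 345.0 N-mm
= 54.701 kN-m

54.701 kN-m


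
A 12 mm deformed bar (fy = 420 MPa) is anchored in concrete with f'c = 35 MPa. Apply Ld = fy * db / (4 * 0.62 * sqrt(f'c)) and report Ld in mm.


Ld = (fy * db) / (4 * 0.62 * sqrt(f'c))
= (420 * 12) / (4 * 0.62 * sqrt(35))
= 5040 / 14.6719
= 343.51 mm

343.51 mm


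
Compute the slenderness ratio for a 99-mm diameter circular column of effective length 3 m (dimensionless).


Radius of gyration r = d / 4 = 99 / 4 = 24.75 mm
L_eff = 3000.0 mm
Slenderness ratio = L / r = 3000.0 / 24.75 = 121.21 (dimensionless)

121.21 (dimensionless)


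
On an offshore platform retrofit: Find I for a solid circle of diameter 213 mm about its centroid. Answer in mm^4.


r = d / 2 = 213 / 2 = 106.5 mm
I = pi * r^4 / 4 = pi * 106.5^4 / 4
= 101038830.91 mm^4

101038830.91 mm^4


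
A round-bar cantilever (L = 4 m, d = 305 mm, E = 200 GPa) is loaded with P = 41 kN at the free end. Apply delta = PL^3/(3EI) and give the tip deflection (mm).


I = pi * d^4 / 64 = pi * 305^4 / 64 = 424785081.72 mm^4
L = 4000.0 mm, P = 41000.0 N, E = 200000.0 MPa
delta = P * L^3 / (3 * E * I)
= 41000.0 * 4000.0^3 / (3 * 200000.0 * 424785081.72)
= 10.2954 mm

10.2954 mm


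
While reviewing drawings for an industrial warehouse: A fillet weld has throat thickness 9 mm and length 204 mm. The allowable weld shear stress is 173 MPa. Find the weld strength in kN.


Strength = throat * length * allowable stress
= 9 * 204 * 173 N
= 317628 N
= 317.63 kN

317.63 kN


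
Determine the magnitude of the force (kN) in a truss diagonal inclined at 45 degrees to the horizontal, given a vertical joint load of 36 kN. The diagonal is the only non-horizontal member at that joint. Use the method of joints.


At the joint, only the diagonal has a vertical component, so vertical equilibrium gives:
F * sin(45) = 36
F = 36 / sin(45)
= 36 / 0.707107
= 50.91 kN

50.91 kN


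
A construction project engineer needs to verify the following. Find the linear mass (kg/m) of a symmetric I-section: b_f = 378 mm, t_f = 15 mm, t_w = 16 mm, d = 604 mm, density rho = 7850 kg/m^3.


A_flanges = 2 * 378 * 15 = 11340 mm^2
A_web = (604 - 2 * 15) * 16 = 9184 mm^2
A_total = 11340 + 9184 = 20524 mm^2 = 0.020524 m^2
Weight = rho * A = 7850 * 0.020524 = 161.1134 kg/m

161.1134 kg/m


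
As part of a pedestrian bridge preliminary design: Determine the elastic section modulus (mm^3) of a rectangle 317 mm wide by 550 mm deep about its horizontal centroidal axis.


S = b * h^2 / 6
= 317 * 550^2 / 6
= 317 * 302500 / 6
= 15982083.33 mm^3

15982083.33 mm^3


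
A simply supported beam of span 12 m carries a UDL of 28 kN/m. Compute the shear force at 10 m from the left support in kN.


R_A = w * L / 2 = 28 * 12 / 2 = 168.0 kN
V(x) = R_A - w * x = 168.0 - 28 * 10
= -112.0 kN

-112.0 kN


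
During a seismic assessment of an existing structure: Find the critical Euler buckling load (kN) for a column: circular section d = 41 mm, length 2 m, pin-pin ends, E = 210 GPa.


I = pi * d^4 / 64 = 138709.22 mm^4
L = 2000.0 mm
P_cr = pi^2 * E * I / L^2
= 9.8696 * 210000.0 * 138709.22 / 2000.0^2
= 71872.77 N = 71.8728 kN

71.8728 kN


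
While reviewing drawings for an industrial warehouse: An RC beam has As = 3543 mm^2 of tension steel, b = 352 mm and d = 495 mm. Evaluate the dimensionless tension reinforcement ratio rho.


rho = As / (b * d)
= 3543 / (352 * 495)
= 3543 / 174240
= 0.020334 (dimensionless)

0.020334 (dimensionless)


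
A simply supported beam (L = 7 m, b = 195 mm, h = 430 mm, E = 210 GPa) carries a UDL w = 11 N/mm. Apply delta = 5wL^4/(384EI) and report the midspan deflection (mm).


I = 195 * 430^3 / 12 = 1291988750.0 mm^4
L = 7000.0 mm, w = 11 N/mm, E = 210000.0 MPa
delta = 5 * w * L^4 / (384 * E * I)
= 5 * 11 * 7000.0^4 / (384 * 210000.0 * 1291988750.0)
= 1.2675 mm

1.2675 mm


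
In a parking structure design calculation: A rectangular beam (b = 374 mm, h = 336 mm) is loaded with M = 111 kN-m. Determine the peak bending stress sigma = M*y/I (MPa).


I = b * h^3 / 12 = 374 * 336^3 / 12 = 1182246912.0 mm^4
y = h / 2 = 336 / 2 = 168.0 mm
M = 111 kN-m = 111000000.0 N-mm
sigma = M * y / I = 111000000.0 * 168.0 / 1182246912.0
= 15.77 MPa

15.77 MPa


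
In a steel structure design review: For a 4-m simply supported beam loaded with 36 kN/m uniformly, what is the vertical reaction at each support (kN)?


Total load = w * L = 36 * 4 = 144 kN
By symmetry, each reaction R = total / 2 = 144 / 2 = 72.0 kN

72.0 kN


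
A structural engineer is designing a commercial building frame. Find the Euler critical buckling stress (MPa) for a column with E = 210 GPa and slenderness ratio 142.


sigma_cr = pi^2 * E / lambda^2
= 9.8696 * 210000.0 / 142^2
= 9.8696 * 210000.0 / 20164
= 102.788 MPa

102.788 MPa


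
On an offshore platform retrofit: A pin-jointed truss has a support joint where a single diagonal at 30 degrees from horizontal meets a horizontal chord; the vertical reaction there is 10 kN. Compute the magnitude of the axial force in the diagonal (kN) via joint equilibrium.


At the joint, only the diagonal has a vertical component, so vertical equilibrium gives:
F * sin(30) = 10
F = 10 / sin(30)
= 10 / 0.5
= 20.0 kN

20.0 kN


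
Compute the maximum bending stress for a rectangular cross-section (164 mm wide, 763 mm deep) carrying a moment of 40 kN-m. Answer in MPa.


I = b * h^3 / 12 = 164 * 763^3 / 12 = 6070664275.67 mm^4
y = h / 2 = 763 / 2 = 381.5 mm
M = 40 kN-m = 40000000.0 N-mm
sigma = M * y / I = 40000000.0 * 381.5 / 6070664275.67
= 2.51 MPa

2.51 MPa


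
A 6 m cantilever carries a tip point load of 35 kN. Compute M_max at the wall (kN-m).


For a cantilever with a point load at the free end:
M_max = P * L = 35 * 6 = 210 kN-m

210 kN-m


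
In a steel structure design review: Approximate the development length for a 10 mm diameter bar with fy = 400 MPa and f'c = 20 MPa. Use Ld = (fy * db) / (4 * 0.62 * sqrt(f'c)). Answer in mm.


Ld = (fy * db) / (4 * 0.62 * sqrt(f'c))
= (400 * 10) / (4 * 0.62 * sqrt(20))
= 4000 / 11.0909
= 360.66 mm

360.66 mm


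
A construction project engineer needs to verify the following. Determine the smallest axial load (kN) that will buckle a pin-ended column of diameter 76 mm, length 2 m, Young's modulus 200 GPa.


I = pi * d^4 / 64 = 1637661.98 mm^4
L = 2000.0 mm
P_cr = pi^2 * E * I / L^2
= 9.8696 * 200000.0 * 1637661.98 / 2000.0^2
= 808153.8 N = 808.1538 kN

808.1538 kN


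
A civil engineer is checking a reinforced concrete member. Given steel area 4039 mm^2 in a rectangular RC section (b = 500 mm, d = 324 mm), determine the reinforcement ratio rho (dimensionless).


rho = As / (b * d)
= 4039 / (500 * 324)
= 4039 / 162000
= 0.024932 (dimensionless)

0.024932 (dimensionless)


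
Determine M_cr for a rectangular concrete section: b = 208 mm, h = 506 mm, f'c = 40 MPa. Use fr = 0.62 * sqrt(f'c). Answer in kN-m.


fr = 0.62 * sqrt(40) = 0.62 * 6.3246 = 3.9212 MPa
I = 208 * 506^3 / 12 = 2245606410.67 mm^4
y_t = 253.0 mm
M_cr = fr * I / y_t = 3.9212 * 2245606410.67 / 253.0 N-mm
= 34.8045 kN-m

34.8045 kN-m


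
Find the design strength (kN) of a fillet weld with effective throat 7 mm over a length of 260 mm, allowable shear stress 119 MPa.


Strength = throat * length * allowable stress
= 7 * 260 * 119 N
= 216580 N
= 216.58 kN

216.58 kN


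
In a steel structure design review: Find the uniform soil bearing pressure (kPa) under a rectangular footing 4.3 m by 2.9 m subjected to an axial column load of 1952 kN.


A = 4.3 * 2.9 = 12.47 m^2
q = P / A = 1952 / 12.47
= 156.5357 kPa

156.5357 kPa


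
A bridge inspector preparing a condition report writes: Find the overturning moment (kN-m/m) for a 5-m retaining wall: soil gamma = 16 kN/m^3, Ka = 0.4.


Pa = 0.5 * Ka * gamma * H^2
= 0.5 * 0.4 * 16 * 5^2
= 80.0 kN/m
Arm = H / 3 = 5 / 3 = 1.6667 m
Mo = Pa * arm = Pa * H / 3 = 80.0 * 5 / 3 = 133.3333 kN-m/m

133.3333 kN-m/m


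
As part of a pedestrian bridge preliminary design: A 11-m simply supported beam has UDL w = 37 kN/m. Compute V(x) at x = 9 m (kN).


R_A = w * L / 2 = 37 * 11 / 2 = 203.5 kN
V(x) = R_A - w * x = 203.5 - 37 * 9
= -129.5 kN

-129.5 kN


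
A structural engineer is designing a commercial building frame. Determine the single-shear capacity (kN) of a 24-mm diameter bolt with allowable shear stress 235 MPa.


A = pi * d^2 / 4 = pi * 24^2 / 4 = 452.3893 mm^2
V = f_v * A / 1000 = 235 * 452.3893 / 1000
= 106.3115 kN

106.3115 kN


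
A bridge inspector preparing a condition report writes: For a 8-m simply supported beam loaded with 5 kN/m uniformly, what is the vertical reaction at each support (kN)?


Total load = w * L = 5 * 8 = 40 kN
By symmetry, each reaction R = total / 2 = 40 / 2 = 20.0 kN

20.0 kN


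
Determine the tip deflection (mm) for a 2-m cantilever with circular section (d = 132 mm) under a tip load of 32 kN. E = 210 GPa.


I = pi * d^4 / 64 = pi * 132^4 / 64 = 14902722.81 mm^4
L = 2000.0 mm, P = 32000.0 N, E = 210000.0 MPa
delta = P * L^3 / (3 * E * I)
= 32000.0 * 2000.0^3 / (3 * 210000.0 * 14902722.81)
= 27.2668 mm

27.2668 mm


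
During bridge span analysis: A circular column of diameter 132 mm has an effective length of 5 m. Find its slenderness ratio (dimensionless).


Radius of gyration r = d / 4 = 132 / 4 = 33.0 mm
L_eff = 5000.0 mm
Slenderness ratio = L / r = 5000.0 / 33.0 = 151.52 (dimensionless)

151.52 (dimensionless)


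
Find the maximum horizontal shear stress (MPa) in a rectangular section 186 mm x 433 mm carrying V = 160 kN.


A = b * h = 186 * 433 = 80538 mm^2
V = 160 kN = 160000.0 N
tau_max = 1.5 * V / A = 1.5 * 160000.0 / 80538
= 2.98 MPa

2.98 MPa


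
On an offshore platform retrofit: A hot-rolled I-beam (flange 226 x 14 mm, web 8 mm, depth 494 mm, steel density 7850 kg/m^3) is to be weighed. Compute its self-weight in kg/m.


A_flanges = 2 * 226 * 14 = 6328 mm^2
A_web = (494 - 2 * 14) * 8 = 3728 mm^2
A_total = 6328 + 3728 = 10056 mm^2 = 0.010056 m^2
Weight = rho * A = 7850 * 0.010056 = 78.9396 kg/m

78.9396 kg/m


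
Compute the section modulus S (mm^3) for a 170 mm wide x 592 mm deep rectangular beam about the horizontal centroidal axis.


S = b * h^2 / 6
= 170 * 592^2 / 6
= 170 * 350464 / 6
= 9929813.33 mm^3

9929813.33 mm^3


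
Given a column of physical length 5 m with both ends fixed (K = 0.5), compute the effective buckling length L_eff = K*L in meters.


L_eff = K * L
= 0.5 * 5
= 2.5 m

2.5 m


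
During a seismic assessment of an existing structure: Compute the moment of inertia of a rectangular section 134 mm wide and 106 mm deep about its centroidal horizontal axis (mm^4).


I = b * h^3 / 12
= 134 * 106^3 / 12
= 134 * 1191016 / 12
= 13299678.67 mm^4

13299678.67 mm^4


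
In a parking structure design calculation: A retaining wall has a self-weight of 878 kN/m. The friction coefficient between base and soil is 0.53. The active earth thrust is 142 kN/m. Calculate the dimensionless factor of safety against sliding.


Resisting force = mu * W = 0.53 * 878 = 465.34 kN/m
FOS = Resisting / Driving = 465.34 / 142
= 3.277 (dimensionless)

3.277 (dimensionless)


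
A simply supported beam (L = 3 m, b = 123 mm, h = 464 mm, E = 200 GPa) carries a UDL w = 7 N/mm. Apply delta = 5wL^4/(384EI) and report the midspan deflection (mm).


I = 123 * 464^3 / 12 = 1023947776.0 mm^4
L = 3000.0 mm, w = 7 N/mm, E = 200000.0 MPa
delta = 5 * w * L^4 / (384 * E * I)
= 5 * 7 * 3000.0^4 / (384 * 200000.0 * 1023947776.0)
= 0.0361 mm

0.0361 mm


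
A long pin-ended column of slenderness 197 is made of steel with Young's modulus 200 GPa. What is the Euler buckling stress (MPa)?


sigma_cr = pi^2 * E / lambda^2
= 9.8696 * 200000.0 / 197^2
= 9.8696 * 200000.0 / 38809
= 50.8625 MPa

50.8625 MPa


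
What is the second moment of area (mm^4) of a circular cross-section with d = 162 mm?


r = d / 2 = 162 / 2 = 81.0 mm
I = pi * r^4 / 4 = pi * 81.0^4 / 4
= 33808815.61 mm^4

33808815.61 mm^4


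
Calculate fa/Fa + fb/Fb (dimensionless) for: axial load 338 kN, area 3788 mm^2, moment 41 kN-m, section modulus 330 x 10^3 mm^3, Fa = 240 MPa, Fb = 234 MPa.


f_a = P / A = 338000.0 / 3788 = 89.2291 MPa
f_b = M / S = 41000000.0 / 330000.0 = 124.2424 MPa
Ratio = f_a / Fa + f_b / Fb
= 89.2291 / 240 + 124.2424 / 234
= 0.9027 (dimensionless)

0.9027 (dimensionless)


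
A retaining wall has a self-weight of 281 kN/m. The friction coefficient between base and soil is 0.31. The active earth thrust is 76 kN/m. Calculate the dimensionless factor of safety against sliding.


Resisting force = mu * W = 0.31 * 281 = 87.11 kN/m
FOS = Resisting / Driving = 87.11 / 76
= 1.1462 (dimensionless)

1.1462 (dimensionless)


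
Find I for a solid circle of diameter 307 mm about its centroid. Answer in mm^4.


r = d / 2 = 307 / 2 = 153.5 mm
I = pi * r^4 / 4 = pi * 153.5^4 / 4
= 436037057.88 mm^4

436037057.88 mm^4


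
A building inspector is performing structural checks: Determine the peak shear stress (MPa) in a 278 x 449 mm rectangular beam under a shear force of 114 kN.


A = b * h = 278 * 449 = 124822 mm^2
V = 114 kN = 114000.0 N
tau_max = 1.5 * V / A = 1.5 * 114000.0 / 124822
= 1.37 MPa

1.37 MPa


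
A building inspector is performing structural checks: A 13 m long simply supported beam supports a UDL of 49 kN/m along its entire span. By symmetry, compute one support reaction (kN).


Total load = w * L = 49 * 13 = 637 kN
By symmetry, each reaction R = total / 2 = 637 / 2 = 318.5 kN

318.5 kN


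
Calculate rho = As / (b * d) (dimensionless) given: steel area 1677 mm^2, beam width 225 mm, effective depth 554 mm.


rho = As / (b * d)
= 1677 / (225 * 554)
= 1677 / 124650
= 0.013454 (dimensionless)

0.013454 (dimensionless)


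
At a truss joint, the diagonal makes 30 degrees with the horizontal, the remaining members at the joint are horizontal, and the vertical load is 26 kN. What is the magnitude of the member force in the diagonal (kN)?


At the joint, only the diagonal has a vertical component, so vertical equilibrium gives:
F * sin(30) = 26
F = 26 / sin(30)
= 26 / 0.5
= 52.0 kN

52.0 kN


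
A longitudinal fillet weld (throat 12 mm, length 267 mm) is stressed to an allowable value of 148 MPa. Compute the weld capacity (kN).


Strength = throat * length * allowable stress
= 12 * 267 * 148 N
= 474192 N
= 474.19 kN

474.19 kN


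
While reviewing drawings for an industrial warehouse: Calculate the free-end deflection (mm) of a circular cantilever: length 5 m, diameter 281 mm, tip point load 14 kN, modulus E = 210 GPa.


I = pi * d^4 / 64 = pi * 281^4 / 64 = 306051969.3 mm^4
L = 5000.0 mm, P = 14000.0 N, E = 210000.0 MPa
delta = P * L^3 / (3 * E * I)
= 14000.0 * 5000.0^3 / (3 * 210000.0 * 306051969.3)
= 9.0762 mm

9.0762 mm


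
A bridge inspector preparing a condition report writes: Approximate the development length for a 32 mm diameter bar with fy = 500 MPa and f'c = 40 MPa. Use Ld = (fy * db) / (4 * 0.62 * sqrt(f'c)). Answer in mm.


Ld = (fy * db) / (4 * 0.62 * sqrt(f'c))
= (500 * 32) / (4 * 0.62 * sqrt(40))
= 16000 / 15.6849
= 1020.09 mm

1020.09 mm


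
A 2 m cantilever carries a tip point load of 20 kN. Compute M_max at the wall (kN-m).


For a cantilever with a point load at the free end:
M_max = P * L = 20 * 2 = 40 kN-m

40 kN-m


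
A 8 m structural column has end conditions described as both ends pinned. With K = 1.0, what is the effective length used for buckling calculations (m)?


L_eff = K * L
= 1.0 * 8
= 8.0 m

8.0 m


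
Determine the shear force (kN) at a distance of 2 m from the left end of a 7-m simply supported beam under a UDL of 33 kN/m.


R_A = w * L / 2 = 33 * 7 / 2 = 115.5 kN
V(x) = R_A - w * x = 115.5 - 33 * 2
= 49.5 kN

49.5 kN


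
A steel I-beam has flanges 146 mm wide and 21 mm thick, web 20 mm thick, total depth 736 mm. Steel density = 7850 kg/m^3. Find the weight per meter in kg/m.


A_flanges = 2 * 146 * 21 = 6132 mm^2
A_web = (736 - 2 * 21) * 20 = 13880 mm^2
A_total = 6132 + 13880 = 20012 mm^2 = 0.020012 m^2
Weight = rho * A = 7850 * 0.020012 = 157.0942 kg/m

157.0942 kg/m


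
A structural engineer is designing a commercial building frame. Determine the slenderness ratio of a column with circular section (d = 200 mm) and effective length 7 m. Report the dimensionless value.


Radius of gyration r = d / 4 = 200 / 4 = 50.0 mm
L_eff = 7000.0 mm
Slenderness ratio = L / r = 7000.0 / 50.0 = 140.0 (dimensionless)

140.0 (dimensionless)


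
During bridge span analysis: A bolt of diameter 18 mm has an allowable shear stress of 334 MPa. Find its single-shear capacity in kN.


A = pi * d^2 / 4 = pi * 18^2 / 4 = 254.469 mm^2
V = f_v * A / 1000 = 334 * 254.469 / 1000
= 84.9926 kN

84.9926 kN


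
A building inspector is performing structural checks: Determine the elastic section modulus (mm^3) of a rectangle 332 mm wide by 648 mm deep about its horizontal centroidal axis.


S = b * h^2 / 6
= 332 * 648^2 / 6
= 332 * 419904 / 6
= 23234688.0 mm^3

23234688.0 mm^3


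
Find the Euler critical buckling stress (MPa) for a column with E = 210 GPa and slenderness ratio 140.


sigma_cr = pi^2 * E / lambda^2
= 9.8696 * 210000.0 / 140^2
= 9.8696 * 210000.0 / 19600
= 105.7458 MPa

105.7458 MPa


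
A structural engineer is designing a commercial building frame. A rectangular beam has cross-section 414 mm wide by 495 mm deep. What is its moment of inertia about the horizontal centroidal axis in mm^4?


I = b * h^3 / 12
= 414 * 495^3 / 12
= 414 * 121287375 / 12
= 4184414437.5 mm^4

4184414437.5 mm^4


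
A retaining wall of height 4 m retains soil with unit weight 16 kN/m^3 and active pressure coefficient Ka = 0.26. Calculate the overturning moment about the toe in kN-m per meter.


Pa = 0.5 * Ka * gamma * H^2
= 0.5 * 0.26 * 16 * 4^2
= 33.28 kN/m
Arm = H / 3 = 4 / 3 = 1.3333 m
Mo = Pa * arm = Pa * H / 3 = 33.28 * 4 / 3 = 44.3733 kN-m/m

44.3733 kN-m/m


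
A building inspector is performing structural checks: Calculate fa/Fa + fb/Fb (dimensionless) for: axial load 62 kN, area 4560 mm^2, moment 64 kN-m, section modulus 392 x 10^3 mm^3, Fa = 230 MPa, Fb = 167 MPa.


f_a = P / A = 62000.0 / 4560 = 13.5965 MPa
f_b = M / S = 64000000.0 / 392000.0 = 163.2653 MPa
Ratio = f_a / Fa + f_b / Fb
= 13.5965 / 230 + 163.2653 / 167
= 1.0368 (dimensionless)

1.0368 (dimensionless)


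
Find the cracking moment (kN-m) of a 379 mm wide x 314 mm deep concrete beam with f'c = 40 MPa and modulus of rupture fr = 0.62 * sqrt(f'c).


fr = 0.62 * sqrt(40) = 0.62 * 6.3246 = 3.9212 MPa
I = 379 * 314^3 / 12 = 977792964.67 mm^4
y_t = 157.0 mm
M_cr = fr * I / y_t = 3.9212 * 977792964.67 / 157.0 N-mm
= 24.4213 kN-m

24.4213 kN-m


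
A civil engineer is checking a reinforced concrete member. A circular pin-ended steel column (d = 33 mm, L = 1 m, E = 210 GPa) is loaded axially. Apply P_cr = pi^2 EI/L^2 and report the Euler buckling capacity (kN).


I = pi * d^4 / 64 = 58213.76 mm^4
L = 1000.0 mm
P_cr = pi^2 * E * I / L^2
= 9.8696 * 210000.0 * 58213.76 / 1000.0^2
= 120654.83 N = 120.6548 kN

120.6548 kN


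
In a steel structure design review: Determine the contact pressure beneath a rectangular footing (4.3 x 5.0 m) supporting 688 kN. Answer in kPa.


A = 4.3 * 5.0 = 21.5 m^2
q = P / A = 688 / 21.5
= 32.0 kPa

32.0 kPa


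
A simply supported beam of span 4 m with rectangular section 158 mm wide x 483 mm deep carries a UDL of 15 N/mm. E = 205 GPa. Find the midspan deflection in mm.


I = 158 * 483^3 / 12 = 1483601395.5 mm^4
L = 4000.0 mm, w = 15 N/mm, E = 205000.0 MPa
delta = 5 * w * L^4 / (384 * E * I)
= 5 * 15 * 4000.0^4 / (384 * 205000.0 * 1483601395.5)
= 0.1644 mm

0.1644 mm


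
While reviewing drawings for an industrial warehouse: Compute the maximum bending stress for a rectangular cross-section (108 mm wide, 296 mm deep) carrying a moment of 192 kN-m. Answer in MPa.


I = b * h^3 / 12 = 108 * 296^3 / 12 = 233409024.0 mm^4
y = h / 2 = 296 / 2 = 148.0 mm
M = 192 kN-m = 192000000.0 N-mm
sigma = M * y / I = 192000000.0 * 148.0 / 233409024.0
= 121.74 MPa

121.74 MPa


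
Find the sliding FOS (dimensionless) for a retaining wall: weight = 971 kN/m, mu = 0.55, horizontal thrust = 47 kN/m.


Resisting force = mu * W = 0.55 * 971 = 534.05 kN/m
FOS = Resisting / Driving = 534.05 / 47
= 11.3628 (dimensionless)

11.3628 (dimensionless)


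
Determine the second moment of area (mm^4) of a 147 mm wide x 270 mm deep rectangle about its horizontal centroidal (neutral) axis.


I = b * h^3 / 12
= 147 * 270^3 / 12
= 147 * 19683000 / 12
= 241116750.0 mm^4

241116750.0 mm^4


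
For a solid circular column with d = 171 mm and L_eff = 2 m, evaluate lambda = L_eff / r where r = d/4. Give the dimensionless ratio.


Radius of gyration r = d / 4 = 171 / 4 = 42.75 mm
L_eff = 2000.0 mm
Slenderness ratio = L / r = 2000.0 / 42.75 = 46.78 (dimensionless)

46.78 (dimensionless)


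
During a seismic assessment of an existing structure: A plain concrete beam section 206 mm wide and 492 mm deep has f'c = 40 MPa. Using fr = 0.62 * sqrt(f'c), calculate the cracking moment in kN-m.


fr = 0.62 * sqrt(40) = 0.62 * 6.3246 = 3.9212 MPa
I = 206 * 492^3 / 12 = 2044472544.0 mm^4
y_t = 246.0 mm
M_cr = fr * I / y_t = 3.9212 * 2044472544.0 / 246.0 N-mm
= 32.5888 kN-m

32.5888 kN-m


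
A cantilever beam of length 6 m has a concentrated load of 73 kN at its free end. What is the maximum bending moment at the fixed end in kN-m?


For a cantilever with a point load at the free end:
M_max = P * L = 73 * 6 = 438 kN-m

438 kN-m


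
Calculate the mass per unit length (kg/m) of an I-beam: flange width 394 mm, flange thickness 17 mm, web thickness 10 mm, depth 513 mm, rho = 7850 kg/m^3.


A_flanges = 2 * 394 * 17 = 13396 mm^2
A_web = (513 - 2 * 17) * 10 = 4790 mm^2
A_total = 13396 + 4790 = 18186 mm^2 = 0.018186 m^2
Weight = rho * A = 7850 * 0.018186 = 142.7601 kg/m

142.7601 kg/m


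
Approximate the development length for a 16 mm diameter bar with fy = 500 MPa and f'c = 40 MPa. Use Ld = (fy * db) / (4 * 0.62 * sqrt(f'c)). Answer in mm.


Ld = (fy * db) / (4 * 0.62 * sqrt(f'c))
= (500 * 16) / (4 * 0.62 * sqrt(40))
= 8000 / 15.6849
= 510.04 mm

510.04 mm


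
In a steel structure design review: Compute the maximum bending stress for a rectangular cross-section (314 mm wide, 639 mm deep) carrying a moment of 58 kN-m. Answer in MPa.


I = b * h^3 / 12 = 314 * 639^3 / 12 = 6827331280.5 mm^4
y = h / 2 = 639 / 2 = 319.5 mm
M = 58 kN-m = 58000000.0 N-mm
sigma = M * y / I = 58000000.0 * 319.5 / 6827331280.5
= 2.71 MPa

2.71 MPa


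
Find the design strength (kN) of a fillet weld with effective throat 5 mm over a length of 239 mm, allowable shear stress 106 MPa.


Strength = throat * length * allowable stress
= 5 * 239 * 106 N
= 126670 N
= 126.67 kN

126.67 kN


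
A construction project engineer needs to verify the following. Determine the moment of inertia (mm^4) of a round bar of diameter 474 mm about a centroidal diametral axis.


r = d / 2 = 474 / 2 = 237.0 mm
I = pi * r^4 / 4 = pi * 237.0^4 / 4
= 2477897088.61 mm^4

2477897088.61 mm^4


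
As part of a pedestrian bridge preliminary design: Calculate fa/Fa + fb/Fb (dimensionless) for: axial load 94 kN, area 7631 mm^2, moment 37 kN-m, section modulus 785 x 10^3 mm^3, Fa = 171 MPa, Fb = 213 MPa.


f_a = P / A = 94000.0 / 7631 = 12.3182 MPa
f_b = M / S = 37000000.0 / 785000.0 = 47.1338 MPa
Ratio = f_a / Fa + f_b / Fb
= 12.3182 / 171 + 47.1338 / 213
= 0.2933 (dimensionless)

0.2933 (dimensionless)


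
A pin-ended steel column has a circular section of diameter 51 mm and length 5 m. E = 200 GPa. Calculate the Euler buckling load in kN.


I = pi * d^4 / 64 = 332086.03 mm^4
L = 5000.0 mm
P_cr = pi^2 * E * I / L^2
= 9.8696 * 200000.0 * 332086.03 / 5000.0^2
= 26220.46 N = 26.2205 kN

26.2205 kN


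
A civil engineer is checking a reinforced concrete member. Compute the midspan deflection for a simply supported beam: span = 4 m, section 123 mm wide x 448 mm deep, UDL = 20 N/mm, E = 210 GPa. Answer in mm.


I = 123 * 448^3 / 12 = 921632768.0 mm^4
L = 4000.0 mm, w = 20 N/mm, E = 210000.0 MPa
delta = 5 * w * L^4 / (384 * E * I)
= 5 * 20 * 4000.0^4 / (384 * 210000.0 * 921632768.0)
= 0.3445 mm

0.3445 mm


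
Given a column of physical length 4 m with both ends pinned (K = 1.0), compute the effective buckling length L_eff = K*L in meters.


L_eff = K * L
= 1.0 * 4
= 4.0 m

4.0 m


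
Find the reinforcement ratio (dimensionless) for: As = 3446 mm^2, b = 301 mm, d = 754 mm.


rho = As / (b * d)
= 3446 / (301 * 754)
= 3446 / 226954
= 0.015184 (dimensionless)

0.015184 (dimensionless)


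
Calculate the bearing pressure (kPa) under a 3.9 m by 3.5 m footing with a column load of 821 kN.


A = 3.9 * 3.5 = 13.65 m^2
q = P / A = 821 / 13.65
= 60.1465 kPa

60.1465 kPa


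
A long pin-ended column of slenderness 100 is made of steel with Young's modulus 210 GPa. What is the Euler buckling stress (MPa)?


sigma_cr = pi^2 * E / lambda^2
= 9.8696 * 210000.0 / 100^2
= 9.8696 * 210000.0 / 10000
= 207.2617 MPa

207.2617 MPa


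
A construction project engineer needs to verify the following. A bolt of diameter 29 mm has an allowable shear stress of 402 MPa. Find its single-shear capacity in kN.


A = pi * d^2 / 4 = pi * 29^2 / 4 = 660.5199 mm^2
V = f_v * A / 1000 = 402 * 660.5199 / 1000
= 265.529 kN

265.529 kN


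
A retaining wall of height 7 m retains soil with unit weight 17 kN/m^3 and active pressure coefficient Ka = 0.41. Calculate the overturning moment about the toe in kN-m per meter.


Pa = 0.5 * Ka * gamma * H^2
= 0.5 * 0.41 * 17 * 7^2
= 170.765 kN/m
Arm = H / 3 = 7 / 3 = 2.3333 m
Mo = Pa * arm = Pa * H / 3 = 170.765 * 7 / 3 = 398.4517 kN-m/m

398.4517 kN-m/m


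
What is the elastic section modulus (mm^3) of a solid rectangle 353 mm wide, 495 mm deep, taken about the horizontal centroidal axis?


S = b * h^2 / 6
= 353 * 495^2 / 6
= 353 * 245025 / 6
= 14415637.5 mm^3

14415637.5 mm^3


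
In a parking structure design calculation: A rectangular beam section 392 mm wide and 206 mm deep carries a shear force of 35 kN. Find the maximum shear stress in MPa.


A = b * h = 392 * 206 = 80752 mm^2
V = 35 kN = 35000.0 N
tau_max = 1.5 * V / A = 1.5 * 35000.0 / 80752
= 0.6501 MPa

0.6501 MPa


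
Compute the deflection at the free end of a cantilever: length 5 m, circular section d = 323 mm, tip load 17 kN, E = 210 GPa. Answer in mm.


I = pi * d^4 / 64 = pi * 323^4 / 64 = 534293619.67 mm^4
L = 5000.0 mm, P = 17000.0 N, E = 210000.0 MPa
delta = P * L^3 / (3 * E * I)
= 17000.0 * 5000.0^3 / (3 * 210000.0 * 534293619.67)
= 6.313 mm

6.313 mm


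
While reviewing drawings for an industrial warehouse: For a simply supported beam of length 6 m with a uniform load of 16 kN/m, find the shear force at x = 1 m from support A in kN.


R_A = w * L / 2 = 16 * 6 / 2 = 48.0 kN
V(x) = R_A - w * x = 48.0 - 16 * 1
= 32.0 kN

32.0 kN


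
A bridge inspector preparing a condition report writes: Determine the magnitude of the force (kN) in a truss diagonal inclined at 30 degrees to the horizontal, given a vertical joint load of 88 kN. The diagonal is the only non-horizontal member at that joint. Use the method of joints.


At the joint, only the diagonal has a vertical component, so vertical equilibrium gives:
F * sin(30) = 88
F = 88 / sin(30)
= 88 / 0.5
= 176.0 kN

176.0 kN


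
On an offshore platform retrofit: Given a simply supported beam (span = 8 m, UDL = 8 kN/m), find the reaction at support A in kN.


Total load = w * L = 8 * 8 = 64 kN
By symmetry, each reaction R = total / 2 = 64 / 2 = 32.0 kN

32.0 kN


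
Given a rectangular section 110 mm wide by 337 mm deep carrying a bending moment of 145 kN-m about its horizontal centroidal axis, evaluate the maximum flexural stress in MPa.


I = b * h^3 / 12 = 110 * 337^3 / 12 = 350833569.17 mm^4
y = h / 2 = 337 / 2 = 168.5 mm
M = 145 kN-m = 145000000.0 N-mm
sigma = M * y / I = 145000000.0 * 168.5 / 350833569.17
= 69.64 MPa

69.64 MPa


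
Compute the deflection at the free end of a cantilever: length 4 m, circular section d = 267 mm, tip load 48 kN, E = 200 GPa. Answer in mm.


I = pi * d^4 / 64 = pi * 267^4 / 64 = 249468056.8 mm^4
L = 4000.0 mm, P = 48000.0 N, E = 200000.0 MPa
delta = P * L^3 / (3 * E * I)
= 48000.0 * 4000.0^3 / (3 * 200000.0 * 249468056.8)
= 20.5237 mm

20.5237 mm


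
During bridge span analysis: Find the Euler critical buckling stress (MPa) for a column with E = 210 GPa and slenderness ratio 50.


sigma_cr = pi^2 * E / lambda^2
= 9.8696 * 210000.0 / 50^2
= 9.8696 * 210000.0 / 2500
= 829.0468 MPa

829.0468 MPa


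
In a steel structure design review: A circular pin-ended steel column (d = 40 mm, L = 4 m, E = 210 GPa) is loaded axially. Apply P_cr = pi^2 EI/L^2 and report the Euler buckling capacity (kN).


I = pi * d^4 / 64 = 125663.71 mm^4
L = 4000.0 mm
P_cr = pi^2 * E * I / L^2
= 9.8696 * 210000.0 * 125663.71 / 4000.0^2
= 16278.3 N = 16.2783 kN

16.2783 kN


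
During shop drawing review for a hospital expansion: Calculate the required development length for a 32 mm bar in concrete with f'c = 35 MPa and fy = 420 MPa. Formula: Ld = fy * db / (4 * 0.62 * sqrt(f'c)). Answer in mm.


Ld = (fy * db) / (4 * 0.62 * sqrt(f'c))
= (420 * 32) / (4 * 0.62 * sqrt(35))
= 13440 / 14.6719
= 916.04 mm

916.04 mm


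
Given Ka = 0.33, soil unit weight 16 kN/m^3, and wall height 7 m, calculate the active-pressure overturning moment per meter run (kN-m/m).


Pa = 0.5 * Ka * gamma * H^2
= 0.5 * 0.33 * 16 * 7^2
= 129.36 kN/m
Arm = H / 3 = 7 / 3 = 2.3333 m
Mo = Pa * arm = Pa * H / 3 = 129.36 * 7 / 3 = 301.84 kN-m/m

301.84 kN-m/m


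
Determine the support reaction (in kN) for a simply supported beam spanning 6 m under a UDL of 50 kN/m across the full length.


Total load = w * L = 50 * 6 = 300 kN
By symmetry, each reaction R = total / 2 = 300 / 2 = 150.0 kN

150.0 kN


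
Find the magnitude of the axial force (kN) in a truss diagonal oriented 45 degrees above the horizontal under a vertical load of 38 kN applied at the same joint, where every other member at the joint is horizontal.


At the joint, only the diagonal has a vertical component, so vertical equilibrium gives:
F * sin(45) = 38
F = 38 / sin(45)
= 38 / 0.707107
= 53.74 kN

53.74 kN


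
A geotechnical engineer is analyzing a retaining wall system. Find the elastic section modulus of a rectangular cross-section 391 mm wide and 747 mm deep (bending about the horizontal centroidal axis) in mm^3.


S = b * h^2 / 6
= 391 * 747^2 / 6
= 391 * 558009 / 6
= 36363586.5 mm^3

36363586.5 mm^3


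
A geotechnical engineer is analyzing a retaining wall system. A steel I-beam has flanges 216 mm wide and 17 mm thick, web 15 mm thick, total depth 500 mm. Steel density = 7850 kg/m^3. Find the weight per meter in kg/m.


A_flanges = 2 * 216 * 17 = 7344 mm^2
A_web = (500 - 2 * 17) * 15 = 6990 mm^2
A_total = 7344 + 6990 = 14334 mm^2 = 0.014334 m^2
Weight = rho * A = 7850 * 0.014334 = 112.5219 kg/m

112.5219 kg/m


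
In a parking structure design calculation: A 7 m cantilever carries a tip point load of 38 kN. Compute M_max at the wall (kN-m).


For a cantilever with a point load at the free end:
M_max = P * L = 38 * 7 = 266 kN-m

266 kN-m


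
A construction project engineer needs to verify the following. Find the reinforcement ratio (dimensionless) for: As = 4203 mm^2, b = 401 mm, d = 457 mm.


rho = As / (b * d)
= 4203 / (401 * 457)
= 4203 / 183257
= 0.022935 (dimensionless)

0.022935 (dimensionless)


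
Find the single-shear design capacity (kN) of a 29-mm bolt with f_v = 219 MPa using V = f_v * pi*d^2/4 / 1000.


A = pi * d^2 / 4 = pi * 29^2 / 4 = 660.5199 mm^2
V = f_v * A / 1000 = 219 * 660.5199 / 1000
= 144.6538 kN

144.6538 kN


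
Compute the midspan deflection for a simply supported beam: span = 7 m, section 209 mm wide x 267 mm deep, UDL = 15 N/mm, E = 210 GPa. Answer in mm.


I = 209 * 267^3 / 12 = 331511672.25 mm^4
L = 7000.0 mm, w = 15 N/mm, E = 210000.0 MPa
delta = 5 * w * L^4 / (384 * E * I)
= 5 * 15 * 7000.0^4 / (384 * 210000.0 * 331511672.25)
= 6.736 mm

6.736 mm


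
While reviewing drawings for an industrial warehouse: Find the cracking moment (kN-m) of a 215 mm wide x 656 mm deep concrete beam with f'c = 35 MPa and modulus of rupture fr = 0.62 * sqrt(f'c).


fr = 0.62 * sqrt(35) = 0.62 * 5.9161 = 3.668 MPa
I = 215 * 656^3 / 12 = 5057882453.33 mm^4
y_t = 328.0 mm
M_cr = fr * I / y_t = 3.668 * 5057882453.33 / 328.0 N-mm
= 56.5615 kN-m

56.5615 kN-m
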